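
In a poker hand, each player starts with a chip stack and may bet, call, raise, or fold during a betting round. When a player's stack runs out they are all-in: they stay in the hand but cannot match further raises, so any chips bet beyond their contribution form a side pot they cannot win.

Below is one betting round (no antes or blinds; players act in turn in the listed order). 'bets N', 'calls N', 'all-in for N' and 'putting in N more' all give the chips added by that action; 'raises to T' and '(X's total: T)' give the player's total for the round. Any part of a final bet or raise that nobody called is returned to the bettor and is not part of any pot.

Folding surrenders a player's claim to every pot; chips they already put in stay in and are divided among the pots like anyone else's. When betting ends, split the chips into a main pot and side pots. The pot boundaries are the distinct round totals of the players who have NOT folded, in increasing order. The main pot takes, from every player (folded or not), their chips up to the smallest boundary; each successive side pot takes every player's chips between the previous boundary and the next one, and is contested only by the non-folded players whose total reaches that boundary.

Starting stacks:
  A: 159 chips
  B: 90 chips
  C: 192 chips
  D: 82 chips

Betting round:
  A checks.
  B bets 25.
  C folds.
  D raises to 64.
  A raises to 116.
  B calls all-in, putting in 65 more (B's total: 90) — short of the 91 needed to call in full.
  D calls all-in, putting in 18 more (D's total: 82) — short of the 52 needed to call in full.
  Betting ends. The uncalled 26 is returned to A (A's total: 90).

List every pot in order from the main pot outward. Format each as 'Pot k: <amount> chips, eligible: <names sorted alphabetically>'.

Contributions (after 26 returned to A): A=90, B=90, D=82
Folded: C
Pot levels (distinct totals of non-folded players): 82, 90
Layer 1-82: 82 each from A, B, D = 82*3 = 246 chips; eligible A, B, D
Layer 83-90: 8 each from A, B = 8*2 = 16 chips; eligible A, B

Pot 1: 246 chips, eligible: A, B, D
Pot 2: 16 chips, eligible: A, B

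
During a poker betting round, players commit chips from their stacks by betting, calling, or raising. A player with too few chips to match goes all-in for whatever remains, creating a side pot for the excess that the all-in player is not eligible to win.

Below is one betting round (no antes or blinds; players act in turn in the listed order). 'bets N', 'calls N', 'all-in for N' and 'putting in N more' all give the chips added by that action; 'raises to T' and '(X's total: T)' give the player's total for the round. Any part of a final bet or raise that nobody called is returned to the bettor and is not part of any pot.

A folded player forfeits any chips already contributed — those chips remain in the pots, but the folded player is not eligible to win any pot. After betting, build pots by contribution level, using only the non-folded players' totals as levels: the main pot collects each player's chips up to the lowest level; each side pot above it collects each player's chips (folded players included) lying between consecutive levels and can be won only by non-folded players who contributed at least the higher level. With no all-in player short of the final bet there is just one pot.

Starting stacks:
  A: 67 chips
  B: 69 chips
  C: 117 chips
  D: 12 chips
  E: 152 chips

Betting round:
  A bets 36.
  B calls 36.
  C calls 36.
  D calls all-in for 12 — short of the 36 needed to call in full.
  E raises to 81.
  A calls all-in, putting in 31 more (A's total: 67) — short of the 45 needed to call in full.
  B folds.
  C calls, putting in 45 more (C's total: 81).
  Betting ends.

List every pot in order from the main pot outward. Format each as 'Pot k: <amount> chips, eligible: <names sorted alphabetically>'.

Contributions: A=67, B=36, C=81, D=12, E=81
Folded: B
Pot levels (distinct totals of non-folded players): 12, 67, 81
Layer 1-12: 12 each from A, B, C, D, E = 12*5 = 60 chips; eligible A, C, D, E
Layer 13-67: A 55 + B 24 + C 55 + E 55 = 189 chips; eligible A, C, E
Layer 68-81: 14 each from C, E = 14*2 = 28 chips; eligible C, E

Pot 1: 60 chips, eligible: A, C, D, E
Pot 2: 189 chips, eligible: A, C, E
Pot 3: 28 chips, eligible: C, E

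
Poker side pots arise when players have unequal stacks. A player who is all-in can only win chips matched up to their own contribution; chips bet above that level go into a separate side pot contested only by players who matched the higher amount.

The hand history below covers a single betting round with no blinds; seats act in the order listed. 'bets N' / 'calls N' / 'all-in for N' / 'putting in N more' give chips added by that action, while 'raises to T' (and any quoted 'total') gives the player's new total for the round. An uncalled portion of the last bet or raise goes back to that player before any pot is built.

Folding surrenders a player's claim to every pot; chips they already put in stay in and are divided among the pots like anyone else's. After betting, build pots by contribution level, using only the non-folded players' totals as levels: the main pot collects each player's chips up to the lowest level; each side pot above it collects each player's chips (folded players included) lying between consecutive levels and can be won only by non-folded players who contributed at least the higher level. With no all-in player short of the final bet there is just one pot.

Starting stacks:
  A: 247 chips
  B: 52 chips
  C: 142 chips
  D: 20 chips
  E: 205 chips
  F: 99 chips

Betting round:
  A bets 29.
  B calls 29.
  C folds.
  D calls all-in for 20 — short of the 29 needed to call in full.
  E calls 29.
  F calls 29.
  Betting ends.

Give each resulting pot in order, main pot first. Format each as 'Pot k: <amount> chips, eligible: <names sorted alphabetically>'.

Contributions: A=29, B=29, D=20, E=29, F=29
Folded: C
Pot levels (distinct totals of non-folded players): 20, 29
Layer 1-20: 20 each from A, B, D, E, F = 20*5 = 100 chips; eligible A, B, D, E, F
Layer 21-29: 9 each from A, B, E, F = 9*4 = 36 chips; eligible A, B, E, F

Pot 1: 100 chips, eligible: A, B, D, E, F
Pot 2: 36 chips, eligible: A, B, E, F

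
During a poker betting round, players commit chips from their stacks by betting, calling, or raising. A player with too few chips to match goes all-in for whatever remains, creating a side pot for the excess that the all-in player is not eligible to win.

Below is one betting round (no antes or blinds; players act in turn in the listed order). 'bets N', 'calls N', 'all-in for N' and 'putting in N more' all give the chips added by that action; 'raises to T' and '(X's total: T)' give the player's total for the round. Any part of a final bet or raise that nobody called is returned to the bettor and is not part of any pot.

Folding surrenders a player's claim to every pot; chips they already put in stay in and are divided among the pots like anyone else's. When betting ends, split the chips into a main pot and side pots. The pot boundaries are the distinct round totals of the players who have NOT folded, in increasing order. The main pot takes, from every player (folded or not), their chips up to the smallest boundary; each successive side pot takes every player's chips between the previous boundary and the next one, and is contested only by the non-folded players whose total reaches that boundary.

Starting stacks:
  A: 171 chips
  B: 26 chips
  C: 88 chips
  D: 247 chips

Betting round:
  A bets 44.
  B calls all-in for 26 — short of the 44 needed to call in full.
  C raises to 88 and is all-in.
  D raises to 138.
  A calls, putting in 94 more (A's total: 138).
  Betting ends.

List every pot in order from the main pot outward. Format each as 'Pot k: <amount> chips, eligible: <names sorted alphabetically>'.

Pot 1: 104 chips, eligible: A, B, C, D
Pot 2: 186 chips, eligible: A, C, D
Pot 3: 100 chips, eligible: A, D

Derivation:
Contributions: A=138, B=26, C=88, D=138
Pot levels (distinct totals of non-folded players): 26, 88, 138
Layer 1-26: 26 each from A, B, C, D = 26*4 = 104 chips; eligible A, B, C, D
Layer 27-88: 62 each from A, C, D = 62*3 = 186 chips; eligible A, C, D
Layer 89-138: 50 each from A, D = 50*2 = 100 chips; eligible A, D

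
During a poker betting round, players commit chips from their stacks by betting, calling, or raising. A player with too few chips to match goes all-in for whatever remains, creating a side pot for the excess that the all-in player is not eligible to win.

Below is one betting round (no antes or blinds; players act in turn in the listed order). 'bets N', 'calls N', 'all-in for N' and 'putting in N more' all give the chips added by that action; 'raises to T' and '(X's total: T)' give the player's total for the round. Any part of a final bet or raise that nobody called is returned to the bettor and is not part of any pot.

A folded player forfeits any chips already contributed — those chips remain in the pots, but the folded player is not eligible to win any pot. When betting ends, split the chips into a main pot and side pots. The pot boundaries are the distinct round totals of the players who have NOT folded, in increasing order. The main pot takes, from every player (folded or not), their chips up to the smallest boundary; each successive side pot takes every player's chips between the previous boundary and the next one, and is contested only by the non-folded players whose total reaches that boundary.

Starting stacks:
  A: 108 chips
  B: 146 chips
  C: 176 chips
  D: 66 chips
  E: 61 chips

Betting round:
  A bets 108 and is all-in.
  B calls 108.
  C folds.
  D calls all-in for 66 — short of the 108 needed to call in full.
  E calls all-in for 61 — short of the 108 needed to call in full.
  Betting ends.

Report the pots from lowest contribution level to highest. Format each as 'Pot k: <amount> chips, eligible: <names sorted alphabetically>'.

Contributions: A=108, B=108, D=66, E=61
Folded: C
Pot levels (distinct totals of non-folded players): 61, 66, 108
Layer 1-61: 61 each from A, B, D, E = 61*4 = 244 chips; eligible A, B, D, E
Layer 62-66: 5 each from A, B, D = 5*3 = 15 chips; eligible A, B, D
Layer 67-108: 42 each from A, B = 42*2 = 84 chips; eligible A, B

Pot 1: 244 chips, eligible: A, B, D, E
Pot 2: 15 chips, eligible: A, B, D
Pot 3: 84 chips, eligible: A, B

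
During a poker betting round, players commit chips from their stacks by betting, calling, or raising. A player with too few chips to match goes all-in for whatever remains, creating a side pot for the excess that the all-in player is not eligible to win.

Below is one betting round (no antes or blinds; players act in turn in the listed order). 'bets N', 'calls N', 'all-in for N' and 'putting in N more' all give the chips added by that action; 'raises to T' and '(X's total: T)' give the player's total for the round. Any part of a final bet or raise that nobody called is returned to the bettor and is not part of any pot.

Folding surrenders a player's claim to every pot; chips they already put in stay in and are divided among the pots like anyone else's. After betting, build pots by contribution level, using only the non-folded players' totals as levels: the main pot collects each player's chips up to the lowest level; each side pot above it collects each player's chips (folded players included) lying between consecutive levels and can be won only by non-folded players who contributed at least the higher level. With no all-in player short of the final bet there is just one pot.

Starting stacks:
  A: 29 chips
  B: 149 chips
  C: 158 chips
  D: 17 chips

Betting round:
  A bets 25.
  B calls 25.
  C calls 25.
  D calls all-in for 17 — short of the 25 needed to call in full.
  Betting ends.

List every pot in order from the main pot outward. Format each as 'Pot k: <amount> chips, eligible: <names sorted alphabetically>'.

Contributions: A=25, B=25, C=25, D=17
Pot levels (distinct totals of non-folded players): 17, 25
Layer 1-17: 17 each from A, B, C, D = 17*4 = 68 chips; eligible A, B, C, D
Layer 18-25: 8 each from A, B, C = 8*3 = 24 chips; eligible A, B, C

Pot 1: 68 chips, eligible: A, B, C, D
Pot 2: 24 chips, eligible: A, B, C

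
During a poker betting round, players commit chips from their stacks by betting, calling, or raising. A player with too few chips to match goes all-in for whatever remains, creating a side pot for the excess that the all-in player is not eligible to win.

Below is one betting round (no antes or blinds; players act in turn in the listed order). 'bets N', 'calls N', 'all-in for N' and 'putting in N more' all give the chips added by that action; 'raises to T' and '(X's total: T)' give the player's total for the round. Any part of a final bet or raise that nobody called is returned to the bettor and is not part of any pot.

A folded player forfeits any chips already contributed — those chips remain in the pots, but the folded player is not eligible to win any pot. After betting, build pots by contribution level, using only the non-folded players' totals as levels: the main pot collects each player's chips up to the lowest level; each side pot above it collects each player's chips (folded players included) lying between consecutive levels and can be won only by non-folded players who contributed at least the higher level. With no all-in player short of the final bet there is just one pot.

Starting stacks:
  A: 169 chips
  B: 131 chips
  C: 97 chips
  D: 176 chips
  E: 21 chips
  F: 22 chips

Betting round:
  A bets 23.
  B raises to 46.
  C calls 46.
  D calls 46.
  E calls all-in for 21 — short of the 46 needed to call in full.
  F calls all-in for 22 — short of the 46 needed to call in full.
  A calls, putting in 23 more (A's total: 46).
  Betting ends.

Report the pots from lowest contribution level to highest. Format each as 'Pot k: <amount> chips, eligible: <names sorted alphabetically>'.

Pot 1: 126 chips, eligible: A, B, C, D, E, F
Pot 2: 5 chips, eligible: A, B, C, D, F
Pot 3: 96 chips, eligible: A, B, C, D

Derivation:
Contributions: A=46, B=46, C=46, D=46, E=21, F=22
Pot levels (distinct totals of non-folded players): 21, 22, 46
Layer 1-21: 21 each from A, B, C, D, E, F = 21*6 = 126 chips; eligible A, B, C, D, E, F
Layer 22-22: 1 each from A, B, C, D, F = 1*5 = 5 chips; eligible A, B, C, D, F
Layer 23-46: 24 each from A, B, C, D = 24*4 = 96 chips; eligible A, B, C, D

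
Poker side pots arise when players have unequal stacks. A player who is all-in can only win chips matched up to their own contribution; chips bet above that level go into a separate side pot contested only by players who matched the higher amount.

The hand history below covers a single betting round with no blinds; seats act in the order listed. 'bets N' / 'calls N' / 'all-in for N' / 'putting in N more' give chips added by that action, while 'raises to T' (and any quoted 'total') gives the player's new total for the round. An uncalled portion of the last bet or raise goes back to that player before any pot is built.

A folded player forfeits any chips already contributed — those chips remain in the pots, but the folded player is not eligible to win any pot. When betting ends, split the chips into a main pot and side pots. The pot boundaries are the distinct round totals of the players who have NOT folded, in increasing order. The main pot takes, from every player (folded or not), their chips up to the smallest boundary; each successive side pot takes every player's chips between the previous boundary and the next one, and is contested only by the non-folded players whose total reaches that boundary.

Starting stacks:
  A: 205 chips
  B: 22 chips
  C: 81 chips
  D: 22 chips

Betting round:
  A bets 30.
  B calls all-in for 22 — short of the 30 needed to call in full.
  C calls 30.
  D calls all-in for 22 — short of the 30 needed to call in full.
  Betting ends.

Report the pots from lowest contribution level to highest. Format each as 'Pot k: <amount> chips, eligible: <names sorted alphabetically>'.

Contributions: A=30, B=22, C=30, D=22
Pot levels (distinct totals of non-folded players): 22, 30
Layer 1-22: 22 each from A, B, C, D = 22*4 = 88 chips; eligible A, B, C, D
Layer 23-30: 8 each from A, C = 8*2 = 16 chips; eligible A, C

Pot 1: 88 chips, eligible: A, B, C, D
Pot 2: 16 chips, eligible: A, C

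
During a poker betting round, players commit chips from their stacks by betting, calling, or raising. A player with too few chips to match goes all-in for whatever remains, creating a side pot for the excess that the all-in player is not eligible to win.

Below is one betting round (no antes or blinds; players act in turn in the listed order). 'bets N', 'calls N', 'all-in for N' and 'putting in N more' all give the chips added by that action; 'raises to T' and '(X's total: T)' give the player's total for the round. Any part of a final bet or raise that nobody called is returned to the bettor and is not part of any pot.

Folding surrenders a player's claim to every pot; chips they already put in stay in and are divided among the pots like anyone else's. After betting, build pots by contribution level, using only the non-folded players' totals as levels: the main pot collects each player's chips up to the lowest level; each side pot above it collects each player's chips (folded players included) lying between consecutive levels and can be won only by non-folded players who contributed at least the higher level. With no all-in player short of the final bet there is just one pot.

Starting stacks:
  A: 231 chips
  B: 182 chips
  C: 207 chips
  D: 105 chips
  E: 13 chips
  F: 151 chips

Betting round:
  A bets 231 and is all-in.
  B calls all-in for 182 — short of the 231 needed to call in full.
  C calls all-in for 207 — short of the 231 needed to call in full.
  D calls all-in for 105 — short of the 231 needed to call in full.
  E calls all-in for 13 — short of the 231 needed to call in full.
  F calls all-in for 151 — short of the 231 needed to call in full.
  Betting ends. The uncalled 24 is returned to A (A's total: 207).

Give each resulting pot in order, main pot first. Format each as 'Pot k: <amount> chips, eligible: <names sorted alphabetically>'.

Pot 1: 78 chips, eligible: A, B, C, D, E, F
Pot 2: 460 chips, eligible: A, B, C, D, F
Pot 3: 184 chips, eligible: A, B, C, F
Pot 4: 93 chips, eligible: A, B, C
Pot 5: 50 chips, eligible: A, C

Derivation:
Contributions (after 24 returned to A): A=207, B=182, C=207, D=105, E=13, F=151
Pot levels (distinct totals of non-folded players): 13, 105, 151, 182, 207
Layer 1-13: 13 each from A, B, C, D, E, F = 13*6 = 78 chips; eligible A, B, C, D, E, F
Layer 14-105: 92 each from A, B, C, D, F = 92*5 = 460 chips; eligible A, B, C, D, F
Layer 106-151: 46 each from A, B, C, F = 46*4 = 184 chips; eligible A, B, C, F
Layer 152-182: 31 each from A, B, C = 31*3 = 93 chips; eligible A, B, C
Layer 183-207: 25 each from A, C = 25*2 = 50 chips; eligible A, C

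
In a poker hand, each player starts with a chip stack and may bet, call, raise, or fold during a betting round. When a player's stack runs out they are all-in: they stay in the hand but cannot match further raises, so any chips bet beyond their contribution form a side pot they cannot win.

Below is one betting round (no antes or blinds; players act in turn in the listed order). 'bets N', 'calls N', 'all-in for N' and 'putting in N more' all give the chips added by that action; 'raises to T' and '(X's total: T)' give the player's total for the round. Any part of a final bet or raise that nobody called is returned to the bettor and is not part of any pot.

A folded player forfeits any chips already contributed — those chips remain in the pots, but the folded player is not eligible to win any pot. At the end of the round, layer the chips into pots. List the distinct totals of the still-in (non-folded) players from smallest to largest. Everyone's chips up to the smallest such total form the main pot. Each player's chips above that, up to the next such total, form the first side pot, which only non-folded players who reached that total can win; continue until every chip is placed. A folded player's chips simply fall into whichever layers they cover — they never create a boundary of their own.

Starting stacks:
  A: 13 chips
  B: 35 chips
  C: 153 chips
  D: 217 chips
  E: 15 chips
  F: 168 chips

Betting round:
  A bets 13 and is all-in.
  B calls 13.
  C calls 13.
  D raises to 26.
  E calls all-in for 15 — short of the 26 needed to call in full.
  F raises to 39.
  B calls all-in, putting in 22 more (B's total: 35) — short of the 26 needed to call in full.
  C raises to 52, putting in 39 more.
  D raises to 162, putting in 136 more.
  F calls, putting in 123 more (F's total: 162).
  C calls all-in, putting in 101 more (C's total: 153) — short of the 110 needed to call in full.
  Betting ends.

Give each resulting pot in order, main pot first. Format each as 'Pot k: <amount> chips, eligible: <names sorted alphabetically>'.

Contributions: A=13, B=35, C=153, D=162, E=15, F=162
Pot levels (distinct totals of non-folded players): 13, 15, 35, 153, 162
Layer 1-13: 13 each from A, B, C, D, E, F = 13*6 = 78 chips; eligible A, B, C, D, E, F
Layer 14-15: 2 each from B, C, D, E, F = 2*5 = 10 chips; eligible B, C, D, E, F
Layer 16-35: 20 each from B, C, D, F = 20*4 = 80 chips; eligible B, C, D, F
Layer 36-153: 118 each from C, D, F = 118*3 = 354 chips; eligible C, D, F
Layer 154-162: 9 each from D, F = 9*2 = 18 chips; eligible D, F

Pot 1: 78 chips, eligible: A, B, C, D, E, F
Pot 2: 10 chips, eligible: B, C, D, E, F
Pot 3: 80 chips, eligible: B, C, D, F
Pot 4: 354 chips, eligible: C, D, F
Pot 5: 18 chips, eligible: D, F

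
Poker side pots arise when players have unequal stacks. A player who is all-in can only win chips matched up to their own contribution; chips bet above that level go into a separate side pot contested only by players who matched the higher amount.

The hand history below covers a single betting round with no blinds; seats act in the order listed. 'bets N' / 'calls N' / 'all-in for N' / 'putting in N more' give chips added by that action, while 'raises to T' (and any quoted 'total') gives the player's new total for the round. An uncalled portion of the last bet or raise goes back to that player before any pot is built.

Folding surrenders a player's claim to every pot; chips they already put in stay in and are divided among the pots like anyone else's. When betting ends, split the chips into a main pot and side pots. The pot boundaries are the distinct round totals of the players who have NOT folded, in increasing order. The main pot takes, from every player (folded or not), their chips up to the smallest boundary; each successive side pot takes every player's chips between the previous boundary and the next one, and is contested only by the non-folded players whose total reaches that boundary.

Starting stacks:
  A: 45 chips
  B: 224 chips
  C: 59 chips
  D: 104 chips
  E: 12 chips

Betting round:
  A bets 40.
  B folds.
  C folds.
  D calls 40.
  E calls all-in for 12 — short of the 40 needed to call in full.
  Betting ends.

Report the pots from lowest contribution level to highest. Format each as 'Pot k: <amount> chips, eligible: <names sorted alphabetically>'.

Contributions: A=40, D=40, E=12
Folded: B, C
Pot levels (distinct totals of non-folded players): 12, 40
Layer 1-12: 12 each from A, D, E = 12*3 = 36 chips; eligible A, D, E
Layer 13-40: 28 each from A, D = 28*2 = 56 chips; eligible A, D

Pot 1: 36 chips, eligible: A, D, E
Pot 2: 56 chips, eligible: A, D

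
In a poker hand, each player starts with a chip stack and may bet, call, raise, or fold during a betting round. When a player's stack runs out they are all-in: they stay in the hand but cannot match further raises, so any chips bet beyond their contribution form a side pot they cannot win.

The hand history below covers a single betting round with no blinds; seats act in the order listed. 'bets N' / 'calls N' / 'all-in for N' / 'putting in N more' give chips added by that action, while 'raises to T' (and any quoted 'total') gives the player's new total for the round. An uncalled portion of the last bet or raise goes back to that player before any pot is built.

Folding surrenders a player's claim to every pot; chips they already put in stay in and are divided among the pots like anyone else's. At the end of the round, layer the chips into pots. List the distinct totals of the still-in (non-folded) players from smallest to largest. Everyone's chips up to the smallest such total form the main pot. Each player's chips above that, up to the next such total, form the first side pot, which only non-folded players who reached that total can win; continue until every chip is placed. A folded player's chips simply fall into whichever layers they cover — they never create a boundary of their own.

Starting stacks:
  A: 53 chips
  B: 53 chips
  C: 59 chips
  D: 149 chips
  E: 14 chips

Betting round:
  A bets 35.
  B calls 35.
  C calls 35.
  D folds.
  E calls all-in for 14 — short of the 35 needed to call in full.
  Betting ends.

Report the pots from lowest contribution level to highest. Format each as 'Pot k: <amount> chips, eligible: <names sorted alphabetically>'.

Pot 1: 56 chips, eligible: A, B, C, E
Pot 2: 63 chips, eligible: A, B, C

Derivation:
Contributions: A=35, B=35, C=35, E=14
Folded: D
Pot levels (distinct totals of non-folded players): 14, 35
Layer 1-14: 14 each from A, B, C, E = 14*4 = 56 chips; eligible A, B, C, E
Layer 15-35: 21 each from A, B, C = 21*3 = 63 chips; eligible A, B, C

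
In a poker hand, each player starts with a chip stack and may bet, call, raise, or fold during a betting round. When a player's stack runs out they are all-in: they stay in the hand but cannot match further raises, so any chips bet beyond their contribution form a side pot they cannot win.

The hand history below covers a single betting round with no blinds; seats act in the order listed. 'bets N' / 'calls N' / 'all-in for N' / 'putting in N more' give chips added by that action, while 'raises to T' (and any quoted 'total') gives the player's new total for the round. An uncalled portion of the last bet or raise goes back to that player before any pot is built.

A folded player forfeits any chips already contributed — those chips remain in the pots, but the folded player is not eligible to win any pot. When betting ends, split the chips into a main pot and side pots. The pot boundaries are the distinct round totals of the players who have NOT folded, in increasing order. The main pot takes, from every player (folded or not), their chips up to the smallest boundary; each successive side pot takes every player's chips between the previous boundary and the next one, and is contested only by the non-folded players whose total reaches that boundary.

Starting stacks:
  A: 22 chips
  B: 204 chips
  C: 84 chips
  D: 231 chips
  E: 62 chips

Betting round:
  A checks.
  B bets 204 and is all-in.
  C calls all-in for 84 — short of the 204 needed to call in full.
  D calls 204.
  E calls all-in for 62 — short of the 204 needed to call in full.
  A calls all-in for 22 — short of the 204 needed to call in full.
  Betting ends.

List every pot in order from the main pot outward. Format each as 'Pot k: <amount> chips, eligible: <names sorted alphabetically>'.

Pot 1: 110 chips, eligible: A, B, C, D, E
Pot 2: 160 chips, eligible: B, C, D, E
Pot 3: 66 chips, eligible: B, C, D
Pot 4: 240 chips, eligible: B, D

Derivation:
Contributions: A=22, B=204, C=84, D=204, E=62
Pot levels (distinct totals of non-folded players): 22, 62, 84, 204
Layer 1-22: 22 each from A, B, C, D, E = 22*5 = 110 chips; eligible A, B, C, D, E
Layer 23-62: 40 each from B, C, D, E = 40*4 = 160 chips; eligible B, C, D, E
Layer 63-84: 22 each from B, C, D = 22*3 = 66 chips; eligible B, C, D
Layer 85-204: 120 each from B, D = 120*2 = 240 chips; eligible B, D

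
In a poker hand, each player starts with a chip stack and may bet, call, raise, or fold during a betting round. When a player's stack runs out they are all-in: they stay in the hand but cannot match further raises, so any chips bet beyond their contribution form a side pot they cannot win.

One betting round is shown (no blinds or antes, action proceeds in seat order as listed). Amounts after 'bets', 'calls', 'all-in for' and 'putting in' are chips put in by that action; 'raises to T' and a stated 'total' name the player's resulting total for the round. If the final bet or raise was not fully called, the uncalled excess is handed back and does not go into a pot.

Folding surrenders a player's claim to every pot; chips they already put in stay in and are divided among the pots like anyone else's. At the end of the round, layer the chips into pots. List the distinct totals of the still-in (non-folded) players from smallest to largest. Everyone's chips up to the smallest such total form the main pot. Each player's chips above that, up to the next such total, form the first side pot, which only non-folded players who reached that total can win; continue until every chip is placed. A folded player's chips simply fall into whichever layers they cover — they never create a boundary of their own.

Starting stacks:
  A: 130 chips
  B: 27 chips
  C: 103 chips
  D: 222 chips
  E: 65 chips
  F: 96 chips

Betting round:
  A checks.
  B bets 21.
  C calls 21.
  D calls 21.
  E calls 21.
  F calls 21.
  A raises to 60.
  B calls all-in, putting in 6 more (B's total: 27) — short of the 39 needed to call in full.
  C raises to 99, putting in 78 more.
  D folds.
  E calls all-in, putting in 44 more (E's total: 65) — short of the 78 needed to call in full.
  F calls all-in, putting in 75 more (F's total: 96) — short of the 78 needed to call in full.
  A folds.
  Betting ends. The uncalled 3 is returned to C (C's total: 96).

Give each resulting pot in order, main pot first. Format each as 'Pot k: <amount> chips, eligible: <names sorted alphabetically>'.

Contributions (after 3 returned to C): A=60, B=27, C=96, D=21, E=65, F=96
Folded: A, D
Pot levels (distinct totals of non-folded players): 27, 65, 96
Layer 1-27: A 27 + B 27 + C 27 + D 21 + E 27 + F 27 = 156 chips; eligible B, C, E, F
Layer 28-65: A 33 + C 38 + E 38 + F 38 = 147 chips; eligible C, E, F
Layer 66-96: 31 each from C, F = 31*2 = 62 chips; eligible C, F

Pot 1: 156 chips, eligible: B, C, E, F
Pot 2: 147 chips, eligible: C, E, F
Pot 3: 62 chips, eligible: C, F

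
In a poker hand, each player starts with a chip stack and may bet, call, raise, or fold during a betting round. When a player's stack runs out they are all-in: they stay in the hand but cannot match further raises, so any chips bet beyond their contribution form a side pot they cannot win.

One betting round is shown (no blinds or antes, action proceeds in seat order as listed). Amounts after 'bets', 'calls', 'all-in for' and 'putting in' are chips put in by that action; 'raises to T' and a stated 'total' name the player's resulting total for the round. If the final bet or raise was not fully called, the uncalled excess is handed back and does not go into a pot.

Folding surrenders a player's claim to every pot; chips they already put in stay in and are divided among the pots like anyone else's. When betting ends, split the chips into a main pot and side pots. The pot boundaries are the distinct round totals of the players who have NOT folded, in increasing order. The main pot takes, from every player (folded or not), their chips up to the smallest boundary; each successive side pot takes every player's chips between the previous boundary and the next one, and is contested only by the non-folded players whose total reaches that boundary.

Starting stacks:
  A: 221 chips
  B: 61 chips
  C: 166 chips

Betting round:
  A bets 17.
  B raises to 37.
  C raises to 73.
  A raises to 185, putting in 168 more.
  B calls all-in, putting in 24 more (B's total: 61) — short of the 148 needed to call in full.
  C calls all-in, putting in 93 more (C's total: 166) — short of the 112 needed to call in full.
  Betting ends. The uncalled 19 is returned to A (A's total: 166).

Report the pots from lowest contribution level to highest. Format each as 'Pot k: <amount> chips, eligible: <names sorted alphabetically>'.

Pot 1: 183 chips, eligible: A, B, C
Pot 2: 210 chips, eligible: A, C

Derivation:
Contributions (after 19 returned to A): A=166, B=61, C=166
Pot levels (distinct totals of non-folded players): 61, 166
Layer 1-61: 61 each from A, B, C = 61*3 = 183 chips; eligible A, B, C
Layer 62-166: 105 each from A, C = 105*2 = 210 chips; eligible A, C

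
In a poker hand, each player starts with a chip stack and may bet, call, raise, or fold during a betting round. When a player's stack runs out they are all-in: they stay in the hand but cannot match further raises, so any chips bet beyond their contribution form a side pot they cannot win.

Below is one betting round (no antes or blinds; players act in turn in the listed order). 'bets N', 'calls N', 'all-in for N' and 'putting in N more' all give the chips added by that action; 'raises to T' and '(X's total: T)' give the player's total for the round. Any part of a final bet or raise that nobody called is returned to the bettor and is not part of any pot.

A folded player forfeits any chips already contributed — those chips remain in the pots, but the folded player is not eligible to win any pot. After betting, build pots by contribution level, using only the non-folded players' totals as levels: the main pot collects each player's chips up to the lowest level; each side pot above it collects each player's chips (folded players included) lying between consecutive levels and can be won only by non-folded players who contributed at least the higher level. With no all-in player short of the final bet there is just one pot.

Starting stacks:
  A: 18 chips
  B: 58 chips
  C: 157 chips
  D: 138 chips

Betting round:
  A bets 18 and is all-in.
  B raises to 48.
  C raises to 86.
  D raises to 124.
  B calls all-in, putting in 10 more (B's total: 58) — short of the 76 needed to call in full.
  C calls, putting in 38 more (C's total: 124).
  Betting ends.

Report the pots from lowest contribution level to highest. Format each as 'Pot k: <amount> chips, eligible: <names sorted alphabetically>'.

Pot 1: 72 chips, eligible: A, B, C, D
Pot 2: 120 chips, eligible: B, C, D
Pot 3: 132 chips, eligible: C, D

Derivation:
Contributions: A=18, B=58, C=124, D=124
Pot levels (distinct totals of non-folded players): 18, 58, 124
Layer 1-18: 18 each from A, B, C, D = 18*4 = 72 chips; eligible A, B, C, D
Layer 19-58: 40 each from B, C, D = 40*3 = 120 chips; eligible B, C, D
Layer 59-124: 66 each from C, D = 66*2 = 132 chips; eligible C, D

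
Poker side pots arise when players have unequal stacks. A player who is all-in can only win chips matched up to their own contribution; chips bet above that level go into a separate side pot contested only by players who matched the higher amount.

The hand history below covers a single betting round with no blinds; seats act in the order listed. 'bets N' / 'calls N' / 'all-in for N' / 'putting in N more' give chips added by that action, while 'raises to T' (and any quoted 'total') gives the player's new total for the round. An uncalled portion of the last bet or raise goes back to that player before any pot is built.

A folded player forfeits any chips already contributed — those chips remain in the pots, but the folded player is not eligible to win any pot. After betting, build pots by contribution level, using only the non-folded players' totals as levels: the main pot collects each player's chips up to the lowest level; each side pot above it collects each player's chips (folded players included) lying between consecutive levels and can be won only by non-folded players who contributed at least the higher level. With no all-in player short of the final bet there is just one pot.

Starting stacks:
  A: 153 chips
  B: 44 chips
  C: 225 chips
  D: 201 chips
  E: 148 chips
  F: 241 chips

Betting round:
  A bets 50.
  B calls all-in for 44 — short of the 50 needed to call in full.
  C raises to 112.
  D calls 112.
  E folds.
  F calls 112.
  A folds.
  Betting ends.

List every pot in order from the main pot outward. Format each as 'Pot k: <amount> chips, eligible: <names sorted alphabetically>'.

Contributions: A=50, B=44, C=112, D=112, F=112
Folded: A, E
Pot levels (distinct totals of non-folded players): 44, 112
Layer 1-44: 44 each from A, B, C, D, F = 44*5 = 220 chips; eligible B, C, D, F
Layer 45-112: A 6 + C 68 + D 68 + F 68 = 210 chips; eligible C, D, F

Pot 1: 220 chips, eligible: B, C, D, F
Pot 2: 210 chips, eligible: C, D, F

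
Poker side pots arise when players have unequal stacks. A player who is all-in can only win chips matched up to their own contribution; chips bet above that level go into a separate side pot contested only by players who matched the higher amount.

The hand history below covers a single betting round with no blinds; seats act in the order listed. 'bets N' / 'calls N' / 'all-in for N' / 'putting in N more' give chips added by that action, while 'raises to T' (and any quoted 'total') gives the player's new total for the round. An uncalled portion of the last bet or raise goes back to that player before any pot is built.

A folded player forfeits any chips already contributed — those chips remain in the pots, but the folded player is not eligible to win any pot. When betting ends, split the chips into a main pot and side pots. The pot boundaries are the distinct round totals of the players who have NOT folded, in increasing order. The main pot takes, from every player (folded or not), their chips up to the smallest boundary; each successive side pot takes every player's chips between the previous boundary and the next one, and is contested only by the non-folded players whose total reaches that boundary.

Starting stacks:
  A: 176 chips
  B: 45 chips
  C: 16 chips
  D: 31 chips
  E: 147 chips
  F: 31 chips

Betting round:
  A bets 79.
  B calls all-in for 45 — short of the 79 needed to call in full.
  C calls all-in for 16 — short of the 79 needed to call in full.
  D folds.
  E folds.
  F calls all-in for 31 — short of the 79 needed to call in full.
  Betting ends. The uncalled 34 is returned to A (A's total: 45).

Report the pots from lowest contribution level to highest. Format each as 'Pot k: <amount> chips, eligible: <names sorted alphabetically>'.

Pot 1: 64 chips, eligible: A, B, C, F
Pot 2: 45 chips, eligible: A, B, F
Pot 3: 28 chips, eligible: A, B

Derivation:
Contributions (after 34 returned to A): A=45, B=45, C=16, F=31
Folded: D, E
Pot levels (distinct totals of non-folded players): 16, 31, 45
Layer 1-16: 16 each from A, B, C, F = 16*4 = 64 chips; eligible A, B, C, F
Layer 17-31: 15 each from A, B, F = 15*3 = 45 chips; eligible A, B, F
Layer 32-45: 14 each from A, B = 14*2 = 28 chips; eligible A, B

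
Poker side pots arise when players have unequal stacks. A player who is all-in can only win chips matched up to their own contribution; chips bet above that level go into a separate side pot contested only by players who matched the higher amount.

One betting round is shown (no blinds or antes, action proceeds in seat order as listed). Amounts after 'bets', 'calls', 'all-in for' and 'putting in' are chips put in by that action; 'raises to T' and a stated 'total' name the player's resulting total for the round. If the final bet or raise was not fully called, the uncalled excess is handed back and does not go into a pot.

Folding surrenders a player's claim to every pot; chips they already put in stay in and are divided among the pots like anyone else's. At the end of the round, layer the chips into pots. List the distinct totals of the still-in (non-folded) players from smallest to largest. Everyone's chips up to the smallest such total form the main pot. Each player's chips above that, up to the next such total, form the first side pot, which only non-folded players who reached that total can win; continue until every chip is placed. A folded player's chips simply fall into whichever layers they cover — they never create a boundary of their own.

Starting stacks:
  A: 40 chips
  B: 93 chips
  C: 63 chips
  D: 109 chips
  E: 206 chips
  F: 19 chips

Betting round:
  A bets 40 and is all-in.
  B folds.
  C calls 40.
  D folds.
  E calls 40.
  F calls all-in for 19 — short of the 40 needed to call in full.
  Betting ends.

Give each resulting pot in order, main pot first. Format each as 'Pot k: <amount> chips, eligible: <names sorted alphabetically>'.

Contributions: A=40, C=40, E=40, F=19
Folded: B, D
Pot levels (distinct totals of non-folded players): 19, 40
Layer 1-19: 19 each from A, C, E, F = 19*4 = 76 chips; eligible A, C, E, F
Layer 20-40: 21 each from A, C, E = 21*3 = 63 chips; eligible A, C, E

Pot 1: 76 chips, eligible: A, C, E, F
Pot 2: 63 chips, eligible: A, C, E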